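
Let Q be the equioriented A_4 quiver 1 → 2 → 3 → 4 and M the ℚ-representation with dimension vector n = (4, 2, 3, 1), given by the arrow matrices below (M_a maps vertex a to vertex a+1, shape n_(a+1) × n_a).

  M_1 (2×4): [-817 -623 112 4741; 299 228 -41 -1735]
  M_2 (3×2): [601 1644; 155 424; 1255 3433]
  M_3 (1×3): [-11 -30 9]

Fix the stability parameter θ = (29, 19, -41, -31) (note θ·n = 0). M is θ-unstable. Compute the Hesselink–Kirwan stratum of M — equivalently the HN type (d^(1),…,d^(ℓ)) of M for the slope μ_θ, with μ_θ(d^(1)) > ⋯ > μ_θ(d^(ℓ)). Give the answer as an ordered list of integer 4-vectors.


Barcode: M ≅ I[1,1]^2, I[1,3], I[1,4], I[3,3]. HN layers by μ_θ (4 steps, strictly decreasing):
  μ^(1)=29; μ^(2)=7/3; μ^(3)=-6; μ^(4)=-41

((2, 0, 0, 0); (1, 1, 1, 0); (1, 1, 1, 1); (0, 0, 1, 0))


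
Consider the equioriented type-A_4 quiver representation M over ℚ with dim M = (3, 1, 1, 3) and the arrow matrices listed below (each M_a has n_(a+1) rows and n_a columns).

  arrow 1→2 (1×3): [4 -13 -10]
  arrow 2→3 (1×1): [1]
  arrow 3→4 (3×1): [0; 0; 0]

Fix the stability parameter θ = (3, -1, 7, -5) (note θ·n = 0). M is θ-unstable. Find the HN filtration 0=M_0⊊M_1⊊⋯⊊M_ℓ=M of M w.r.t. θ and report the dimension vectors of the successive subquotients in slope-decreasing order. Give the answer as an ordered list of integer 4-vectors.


Via rank(M_{q-1}∘⋯∘M_p): M ≅ I[1,1]^2, I[1,3], I[4,4]^3.
μ_θ-semistable layers: μ^(1)=7; μ^(2)=3; μ^(3)=1; μ^(4)=-5

((0, 0, 1, 0); (2, 0, 0, 0); (1, 1, 0, 0); (0, 0, 0, 3))


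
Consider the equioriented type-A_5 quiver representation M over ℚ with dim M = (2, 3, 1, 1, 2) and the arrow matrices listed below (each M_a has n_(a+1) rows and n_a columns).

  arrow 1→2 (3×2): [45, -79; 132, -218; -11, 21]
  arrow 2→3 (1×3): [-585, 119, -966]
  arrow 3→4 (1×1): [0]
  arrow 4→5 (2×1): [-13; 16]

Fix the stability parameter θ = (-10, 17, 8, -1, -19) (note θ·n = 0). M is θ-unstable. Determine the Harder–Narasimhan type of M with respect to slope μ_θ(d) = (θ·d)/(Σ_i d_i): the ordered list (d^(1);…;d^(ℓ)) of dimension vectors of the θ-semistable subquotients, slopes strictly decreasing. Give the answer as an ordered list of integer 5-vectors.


Via rank(M_{q-1}∘⋯∘M_p): M ≅ I[1,2], I[1,3], I[2,2], I[4,5], I[5,5].
μ_θ-semistable layers: μ^(1)=17; μ^(2)=25/2; μ^(3)=-10; μ^(4)=-19

((0, 2, 0, 0, 0); (0, 1, 1, 0, 0); (2, 0, 0, 1, 1); (0, 0, 0, 0, 1))


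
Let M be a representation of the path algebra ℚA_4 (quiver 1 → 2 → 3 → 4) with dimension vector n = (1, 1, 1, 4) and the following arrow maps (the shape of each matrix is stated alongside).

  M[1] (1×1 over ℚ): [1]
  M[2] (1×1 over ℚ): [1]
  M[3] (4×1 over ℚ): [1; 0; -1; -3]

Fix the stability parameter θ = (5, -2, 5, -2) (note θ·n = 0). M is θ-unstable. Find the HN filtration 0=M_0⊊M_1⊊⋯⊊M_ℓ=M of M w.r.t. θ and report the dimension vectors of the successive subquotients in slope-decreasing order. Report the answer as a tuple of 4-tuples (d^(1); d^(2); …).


Interval decomposition of M: I[1,4], I[4,4]^3.
HN type (ℓ=2): μ^(1)=3/2; μ^(2)=-2

((1, 1, 1, 1); (0, 0, 0, 3))


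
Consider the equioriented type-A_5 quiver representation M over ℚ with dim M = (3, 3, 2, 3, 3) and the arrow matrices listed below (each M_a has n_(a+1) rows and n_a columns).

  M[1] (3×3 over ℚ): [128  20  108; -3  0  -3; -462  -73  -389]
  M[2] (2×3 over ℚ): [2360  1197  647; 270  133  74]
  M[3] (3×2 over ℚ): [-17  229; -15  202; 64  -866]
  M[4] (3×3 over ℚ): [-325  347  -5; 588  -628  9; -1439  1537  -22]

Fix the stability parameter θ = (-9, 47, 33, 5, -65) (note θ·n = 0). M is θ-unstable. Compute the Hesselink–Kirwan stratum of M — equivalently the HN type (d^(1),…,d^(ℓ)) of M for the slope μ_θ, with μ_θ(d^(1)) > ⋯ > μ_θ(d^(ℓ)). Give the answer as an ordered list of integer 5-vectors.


Via rank(M_{q-1}∘⋯∘M_p): M ≅ I[1,1], I[1,4], I[1,5], I[2,2], I[4,5], I[5,5].
μ_θ-semistable layers: μ^(1)=47; μ^(2)=85/3; μ^(3)=5; μ^(4)=-9; μ^(5)=-30; μ^(6)=-65

((0, 1, 0, 0, 0); (0, 1, 1, 1, 0); (0, 1, 1, 1, 1); (3, 0, 0, 0, 0); (0, 0, 0, 1, 1); (0, 0, 0, 0, 1))


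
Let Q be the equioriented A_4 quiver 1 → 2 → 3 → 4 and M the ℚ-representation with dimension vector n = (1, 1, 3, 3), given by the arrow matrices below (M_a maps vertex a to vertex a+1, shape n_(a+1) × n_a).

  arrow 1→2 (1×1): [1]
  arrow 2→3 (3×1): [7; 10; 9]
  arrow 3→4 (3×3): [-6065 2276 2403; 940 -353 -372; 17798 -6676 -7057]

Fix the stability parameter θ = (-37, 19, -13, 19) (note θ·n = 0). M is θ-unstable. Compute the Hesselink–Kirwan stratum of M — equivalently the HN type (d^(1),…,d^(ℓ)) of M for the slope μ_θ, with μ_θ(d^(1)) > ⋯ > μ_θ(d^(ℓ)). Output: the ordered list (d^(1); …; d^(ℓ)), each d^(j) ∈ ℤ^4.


Barcode: M ≅ I[1,4], I[3,4]^2. HN layers by μ_θ (4 steps, strictly decreasing):
  μ^(1)=19; μ^(2)=3; μ^(3)=-13; μ^(4)=-37

((0, 0, 0, 3); (0, 1, 1, 0); (0, 0, 2, 0); (1, 0, 0, 0))


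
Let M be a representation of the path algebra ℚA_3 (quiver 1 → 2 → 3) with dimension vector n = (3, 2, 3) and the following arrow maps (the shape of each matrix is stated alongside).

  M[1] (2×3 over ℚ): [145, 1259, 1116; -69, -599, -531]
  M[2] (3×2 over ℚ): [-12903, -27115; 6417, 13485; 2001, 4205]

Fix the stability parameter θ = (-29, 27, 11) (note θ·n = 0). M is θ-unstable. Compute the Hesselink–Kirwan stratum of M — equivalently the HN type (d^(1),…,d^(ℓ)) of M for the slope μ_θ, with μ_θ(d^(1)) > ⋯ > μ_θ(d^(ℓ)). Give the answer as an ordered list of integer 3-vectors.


Via rank(M_{q-1}∘⋯∘M_p): M ≅ I[1,1], I[1,2], I[1,3], I[3,3]^2.
μ_θ-semistable layers: μ^(1)=27; μ^(2)=19; μ^(3)=11; μ^(4)=-29

((0, 1, 0); (0, 1, 1); (0, 0, 2); (3, 0, 0))


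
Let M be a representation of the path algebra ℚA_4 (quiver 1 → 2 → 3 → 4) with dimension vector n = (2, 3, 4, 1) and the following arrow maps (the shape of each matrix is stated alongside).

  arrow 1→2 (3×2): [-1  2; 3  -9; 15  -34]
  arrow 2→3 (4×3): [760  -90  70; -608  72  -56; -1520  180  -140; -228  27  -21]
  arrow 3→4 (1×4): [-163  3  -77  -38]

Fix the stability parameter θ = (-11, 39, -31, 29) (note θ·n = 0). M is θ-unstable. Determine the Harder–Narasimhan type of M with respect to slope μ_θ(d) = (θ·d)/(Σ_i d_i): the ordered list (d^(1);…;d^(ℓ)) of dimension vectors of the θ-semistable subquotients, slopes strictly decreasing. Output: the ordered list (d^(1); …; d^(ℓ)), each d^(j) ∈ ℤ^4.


Via rank(M_{q-1}∘⋯∘M_p): M ≅ I[1,2], I[1,3], I[2,2], I[3,3]^2, I[3,4].
μ_θ-semistable layers: μ^(1)=39; μ^(2)=29; μ^(3)=4; μ^(4)=-11; μ^(5)=-31

((0, 2, 0, 0); (0, 0, 0, 1); (0, 1, 1, 0); (2, 0, 0, 0); (0, 0, 3, 0))


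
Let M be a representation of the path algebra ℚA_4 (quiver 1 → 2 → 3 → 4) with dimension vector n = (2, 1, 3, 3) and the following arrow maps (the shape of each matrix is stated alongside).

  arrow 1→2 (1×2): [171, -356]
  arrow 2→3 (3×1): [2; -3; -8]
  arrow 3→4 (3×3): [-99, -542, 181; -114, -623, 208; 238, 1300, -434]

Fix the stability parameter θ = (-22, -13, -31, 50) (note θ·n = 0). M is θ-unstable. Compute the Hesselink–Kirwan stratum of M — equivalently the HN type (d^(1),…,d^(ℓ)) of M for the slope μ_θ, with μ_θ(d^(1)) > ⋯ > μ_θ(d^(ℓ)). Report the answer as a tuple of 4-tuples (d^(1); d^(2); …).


Barcode: M ≅ I[1,1], I[1,4], I[3,3], I[3,4], I[4,4]. HN layers by μ_θ (3 steps, strictly decreasing):
  μ^(1)=50; μ^(2)=-22; μ^(3)=-31

((0, 0, 0, 3); (2, 1, 1, 0); (0, 0, 2, 0))


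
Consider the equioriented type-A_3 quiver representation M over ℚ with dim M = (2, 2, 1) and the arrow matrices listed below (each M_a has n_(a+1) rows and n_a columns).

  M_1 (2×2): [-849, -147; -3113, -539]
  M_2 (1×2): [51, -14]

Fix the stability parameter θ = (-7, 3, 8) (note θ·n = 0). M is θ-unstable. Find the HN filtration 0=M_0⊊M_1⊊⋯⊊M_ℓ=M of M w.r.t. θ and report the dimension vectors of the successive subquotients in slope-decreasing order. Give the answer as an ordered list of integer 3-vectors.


Barcode: M ≅ I[1,1], I[1,3], I[2,2]. HN layers by μ_θ (3 steps, strictly decreasing):
  μ^(1)=8; μ^(2)=3; μ^(3)=-7

((0, 0, 1); (0, 2, 0); (2, 0, 0))


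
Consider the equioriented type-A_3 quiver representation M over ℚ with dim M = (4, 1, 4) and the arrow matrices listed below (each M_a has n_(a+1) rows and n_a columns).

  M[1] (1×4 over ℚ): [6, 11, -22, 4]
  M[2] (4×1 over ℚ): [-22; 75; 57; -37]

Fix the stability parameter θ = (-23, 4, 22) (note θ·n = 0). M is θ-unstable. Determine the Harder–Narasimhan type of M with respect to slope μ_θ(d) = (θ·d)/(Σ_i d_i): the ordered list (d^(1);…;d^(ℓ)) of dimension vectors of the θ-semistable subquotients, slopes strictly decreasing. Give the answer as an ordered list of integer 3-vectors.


Barcode: M ≅ I[1,1]^3, I[1,3], I[3,3]^3. HN layers by μ_θ (3 steps, strictly decreasing):
  μ^(1)=22; μ^(2)=4; μ^(3)=-23

((0, 0, 4); (0, 1, 0); (4, 0, 0))


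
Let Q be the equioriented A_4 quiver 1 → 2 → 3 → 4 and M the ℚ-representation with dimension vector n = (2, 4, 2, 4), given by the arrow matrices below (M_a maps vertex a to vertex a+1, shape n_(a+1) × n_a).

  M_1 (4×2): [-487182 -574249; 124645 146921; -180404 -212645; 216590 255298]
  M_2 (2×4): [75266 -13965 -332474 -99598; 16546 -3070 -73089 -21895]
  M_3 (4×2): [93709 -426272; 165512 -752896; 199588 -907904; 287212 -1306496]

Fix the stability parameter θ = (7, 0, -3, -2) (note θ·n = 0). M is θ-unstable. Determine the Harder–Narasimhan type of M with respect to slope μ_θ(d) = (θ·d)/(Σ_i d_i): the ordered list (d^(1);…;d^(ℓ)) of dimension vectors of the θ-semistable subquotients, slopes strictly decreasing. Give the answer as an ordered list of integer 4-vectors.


Via rank(M_{q-1}∘⋯∘M_p): M ≅ I[1,3], I[1,4], I[2,2]^2, I[4,4]^3.
μ_θ-semistable layers: μ^(1)=4/3; μ^(2)=1/2; μ^(3)=0; μ^(4)=-2

((1, 1, 1, 0); (1, 1, 1, 1); (0, 2, 0, 0); (0, 0, 0, 3))


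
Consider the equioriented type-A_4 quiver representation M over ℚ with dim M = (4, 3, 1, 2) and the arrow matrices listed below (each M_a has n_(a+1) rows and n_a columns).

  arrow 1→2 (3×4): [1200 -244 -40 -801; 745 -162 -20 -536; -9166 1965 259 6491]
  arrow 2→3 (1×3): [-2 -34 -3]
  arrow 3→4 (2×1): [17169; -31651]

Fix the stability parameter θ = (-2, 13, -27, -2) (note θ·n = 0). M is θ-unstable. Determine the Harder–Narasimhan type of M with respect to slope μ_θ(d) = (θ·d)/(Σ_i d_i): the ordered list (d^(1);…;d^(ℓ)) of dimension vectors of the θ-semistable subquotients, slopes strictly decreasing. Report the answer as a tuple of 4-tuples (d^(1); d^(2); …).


Via rank(M_{q-1}∘⋯∘M_p): M ≅ I[1,1], I[1,2]^2, I[1,4], I[4,4].
μ_θ-semistable layers: μ^(1)=13; μ^(2)=-2; μ^(3)=-16/3

((0, 2, 0, 0); (3, 0, 0, 2); (1, 1, 1, 0))


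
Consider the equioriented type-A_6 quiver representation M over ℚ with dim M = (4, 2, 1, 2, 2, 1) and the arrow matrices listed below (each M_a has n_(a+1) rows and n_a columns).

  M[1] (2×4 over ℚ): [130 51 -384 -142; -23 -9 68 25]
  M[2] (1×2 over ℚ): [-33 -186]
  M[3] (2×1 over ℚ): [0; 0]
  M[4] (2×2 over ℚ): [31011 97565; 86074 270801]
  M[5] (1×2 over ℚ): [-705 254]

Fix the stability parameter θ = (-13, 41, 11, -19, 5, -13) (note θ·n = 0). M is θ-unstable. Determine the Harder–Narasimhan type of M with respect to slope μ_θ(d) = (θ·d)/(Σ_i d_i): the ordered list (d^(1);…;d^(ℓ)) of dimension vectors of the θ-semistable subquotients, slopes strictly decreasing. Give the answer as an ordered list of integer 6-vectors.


Interval decomposition of M: I[1,1]^2, I[1,2], I[1,3], I[4,5], I[4,6].
HN type (ℓ=6): μ^(1)=41; μ^(2)=26; μ^(3)=5; μ^(4)=-4; μ^(5)=-13; μ^(6)=-19

((0, 1, 0, 0, 0, 0); (0, 1, 1, 0, 0, 0); (0, 0, 0, 0, 1, 0); (0, 0, 0, 0, 1, 1); (4, 0, 0, 0, 0, 0); (0, 0, 0, 2, 0, 0))


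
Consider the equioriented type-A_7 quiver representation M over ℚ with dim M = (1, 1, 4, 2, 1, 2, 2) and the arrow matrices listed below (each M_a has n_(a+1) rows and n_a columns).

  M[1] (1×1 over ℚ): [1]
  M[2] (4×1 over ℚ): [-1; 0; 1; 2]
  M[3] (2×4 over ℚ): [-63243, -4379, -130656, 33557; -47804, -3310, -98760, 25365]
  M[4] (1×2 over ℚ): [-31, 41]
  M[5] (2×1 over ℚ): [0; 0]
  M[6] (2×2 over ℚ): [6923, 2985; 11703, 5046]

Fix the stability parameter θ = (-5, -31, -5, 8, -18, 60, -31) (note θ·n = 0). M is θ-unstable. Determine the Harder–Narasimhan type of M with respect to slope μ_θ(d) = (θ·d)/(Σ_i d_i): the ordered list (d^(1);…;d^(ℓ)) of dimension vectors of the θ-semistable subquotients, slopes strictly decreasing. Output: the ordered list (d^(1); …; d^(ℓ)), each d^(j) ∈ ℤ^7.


Interval decomposition of M: I[1,5], I[3,3]^2, I[3,4], I[6,7]^2.
HN type (ℓ=4): μ^(1)=29/2; μ^(2)=8; μ^(3)=-5; μ^(4)=-18

((0, 0, 0, 0, 0, 2, 2); (0, 0, 0, 1, 0, 0, 0); (0, 0, 4, 1, 1, 0, 0); (1, 1, 0, 0, 0, 0, 0))


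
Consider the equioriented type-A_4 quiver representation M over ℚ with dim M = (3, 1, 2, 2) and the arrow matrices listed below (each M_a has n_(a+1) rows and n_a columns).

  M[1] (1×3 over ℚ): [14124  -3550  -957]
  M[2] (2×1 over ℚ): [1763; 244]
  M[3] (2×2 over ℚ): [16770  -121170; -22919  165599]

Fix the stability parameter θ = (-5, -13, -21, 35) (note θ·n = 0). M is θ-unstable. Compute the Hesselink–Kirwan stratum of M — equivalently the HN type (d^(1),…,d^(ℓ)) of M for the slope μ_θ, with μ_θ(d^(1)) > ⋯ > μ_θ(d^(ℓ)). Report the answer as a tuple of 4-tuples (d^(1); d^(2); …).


Barcode: M ≅ I[1,1]^2, I[1,4], I[3,3], I[4,4]. HN layers by μ_θ (4 steps, strictly decreasing):
  μ^(1)=35; μ^(2)=-5; μ^(3)=-13; μ^(4)=-21

((0, 0, 0, 2); (2, 0, 0, 0); (1, 1, 1, 0); (0, 0, 1, 0))


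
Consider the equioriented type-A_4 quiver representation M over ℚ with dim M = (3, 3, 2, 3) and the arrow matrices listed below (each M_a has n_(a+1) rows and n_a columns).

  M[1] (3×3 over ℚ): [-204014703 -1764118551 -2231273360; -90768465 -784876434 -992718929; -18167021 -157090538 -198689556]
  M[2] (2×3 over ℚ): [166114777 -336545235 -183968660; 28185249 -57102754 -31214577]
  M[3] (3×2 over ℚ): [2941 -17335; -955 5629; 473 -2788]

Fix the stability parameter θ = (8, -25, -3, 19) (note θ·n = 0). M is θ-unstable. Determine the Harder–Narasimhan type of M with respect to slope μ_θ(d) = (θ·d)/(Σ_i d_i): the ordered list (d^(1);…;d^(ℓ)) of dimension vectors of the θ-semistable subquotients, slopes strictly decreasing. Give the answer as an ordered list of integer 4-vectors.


Barcode: M ≅ I[1,2], I[1,4]^2, I[4,4]. HN layers by μ_θ (3 steps, strictly decreasing):
  μ^(1)=19; μ^(2)=-3; μ^(3)=-17/2

((0, 0, 0, 3); (0, 0, 2, 0); (3, 3, 0, 0))


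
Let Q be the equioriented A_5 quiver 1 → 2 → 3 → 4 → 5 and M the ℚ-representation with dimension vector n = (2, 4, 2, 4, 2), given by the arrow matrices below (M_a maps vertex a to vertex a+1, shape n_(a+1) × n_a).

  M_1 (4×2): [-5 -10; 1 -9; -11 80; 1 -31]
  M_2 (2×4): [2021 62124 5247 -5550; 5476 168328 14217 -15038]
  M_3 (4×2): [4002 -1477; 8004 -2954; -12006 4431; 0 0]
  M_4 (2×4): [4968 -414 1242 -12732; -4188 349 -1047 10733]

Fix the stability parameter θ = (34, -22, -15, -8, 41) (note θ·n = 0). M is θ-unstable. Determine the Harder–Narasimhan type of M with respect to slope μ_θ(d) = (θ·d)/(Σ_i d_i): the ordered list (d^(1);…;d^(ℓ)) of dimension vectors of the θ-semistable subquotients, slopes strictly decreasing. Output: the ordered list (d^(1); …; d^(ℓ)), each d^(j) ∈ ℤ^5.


Interval decomposition of M: I[1,3], I[1,5], I[2,2]^2, I[4,4]^2, I[4,5].
HN type (ℓ=5): μ^(1)=41; μ^(2)=-1; μ^(3)=-11/4; μ^(4)=-8; μ^(5)=-22

((0, 0, 0, 0, 2); (1, 1, 1, 0, 0); (1, 1, 1, 1, 0); (0, 0, 0, 3, 0); (0, 2, 0, 0, 0))


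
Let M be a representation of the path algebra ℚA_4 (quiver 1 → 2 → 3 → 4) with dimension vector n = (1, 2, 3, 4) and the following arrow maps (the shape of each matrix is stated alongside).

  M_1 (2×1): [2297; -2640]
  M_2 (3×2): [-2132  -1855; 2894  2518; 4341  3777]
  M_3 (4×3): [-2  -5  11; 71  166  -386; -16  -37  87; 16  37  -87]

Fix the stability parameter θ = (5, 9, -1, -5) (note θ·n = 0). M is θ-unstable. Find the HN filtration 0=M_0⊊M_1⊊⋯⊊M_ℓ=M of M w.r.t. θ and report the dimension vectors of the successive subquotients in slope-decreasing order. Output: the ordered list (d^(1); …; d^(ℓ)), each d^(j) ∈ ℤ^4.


Barcode: M ≅ I[1,4], I[2,4], I[3,4], I[4,4]. HN layers by μ_θ (4 steps, strictly decreasing):
  μ^(1)=2; μ^(2)=1; μ^(3)=-3; μ^(4)=-5

((1, 1, 1, 1); (0, 1, 1, 1); (0, 0, 1, 1); (0, 0, 0, 1))


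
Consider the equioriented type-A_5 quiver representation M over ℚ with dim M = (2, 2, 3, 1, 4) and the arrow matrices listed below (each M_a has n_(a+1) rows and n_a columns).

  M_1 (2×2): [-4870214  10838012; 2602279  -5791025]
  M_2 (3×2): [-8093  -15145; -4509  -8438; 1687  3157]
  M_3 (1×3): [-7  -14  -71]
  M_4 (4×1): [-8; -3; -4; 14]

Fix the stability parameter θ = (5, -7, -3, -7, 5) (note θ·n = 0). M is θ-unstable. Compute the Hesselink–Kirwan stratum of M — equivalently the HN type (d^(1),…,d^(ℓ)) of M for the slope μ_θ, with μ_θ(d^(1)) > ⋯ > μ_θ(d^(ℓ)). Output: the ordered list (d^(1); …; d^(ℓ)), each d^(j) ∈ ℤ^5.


Interval decomposition of M: I[1,3]^2, I[3,5], I[5,5]^3.
HN type (ℓ=3): μ^(1)=5; μ^(2)=-5/3; μ^(3)=-5

((0, 0, 0, 0, 4); (2, 2, 2, 0, 0); (0, 0, 1, 1, 0))


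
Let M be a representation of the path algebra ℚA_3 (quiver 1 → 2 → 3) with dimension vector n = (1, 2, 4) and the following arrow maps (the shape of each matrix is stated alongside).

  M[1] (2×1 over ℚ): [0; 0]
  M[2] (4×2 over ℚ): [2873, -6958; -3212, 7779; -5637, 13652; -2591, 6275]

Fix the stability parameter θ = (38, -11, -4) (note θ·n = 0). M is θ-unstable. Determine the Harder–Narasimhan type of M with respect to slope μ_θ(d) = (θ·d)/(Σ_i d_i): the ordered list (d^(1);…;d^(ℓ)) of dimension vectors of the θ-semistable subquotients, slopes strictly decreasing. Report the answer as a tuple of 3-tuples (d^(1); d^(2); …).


Barcode: M ≅ I[1,1], I[2,3]^2, I[3,3]^2. HN layers by μ_θ (3 steps, strictly decreasing):
  μ^(1)=38; μ^(2)=-4; μ^(3)=-11

((1, 0, 0); (0, 0, 4); (0, 2, 0))


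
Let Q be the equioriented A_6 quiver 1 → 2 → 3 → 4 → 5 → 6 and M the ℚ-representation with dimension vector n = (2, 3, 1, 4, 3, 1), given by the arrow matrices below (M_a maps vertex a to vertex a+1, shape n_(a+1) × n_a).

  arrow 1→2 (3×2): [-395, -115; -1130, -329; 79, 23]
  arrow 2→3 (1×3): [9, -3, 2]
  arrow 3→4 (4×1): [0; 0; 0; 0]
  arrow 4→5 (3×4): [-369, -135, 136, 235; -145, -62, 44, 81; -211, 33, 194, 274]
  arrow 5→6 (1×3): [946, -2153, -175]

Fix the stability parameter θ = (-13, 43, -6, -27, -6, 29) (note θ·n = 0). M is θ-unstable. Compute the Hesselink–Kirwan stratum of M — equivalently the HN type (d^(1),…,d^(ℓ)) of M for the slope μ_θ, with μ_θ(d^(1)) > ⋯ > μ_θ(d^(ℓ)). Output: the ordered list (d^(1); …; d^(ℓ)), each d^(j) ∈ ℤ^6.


Interval decomposition of M: I[1,2], I[1,3], I[2,2], I[4,4], I[4,5]^2, I[4,6].
HN type (ℓ=6): μ^(1)=43; μ^(2)=29; μ^(3)=37/2; μ^(4)=-6; μ^(5)=-13; μ^(6)=-27

((0, 2, 0, 0, 0, 0); (0, 0, 0, 0, 0, 1); (0, 1, 1, 0, 0, 0); (0, 0, 0, 0, 3, 0); (2, 0, 0, 0, 0, 0); (0, 0, 0, 4, 0, 0))


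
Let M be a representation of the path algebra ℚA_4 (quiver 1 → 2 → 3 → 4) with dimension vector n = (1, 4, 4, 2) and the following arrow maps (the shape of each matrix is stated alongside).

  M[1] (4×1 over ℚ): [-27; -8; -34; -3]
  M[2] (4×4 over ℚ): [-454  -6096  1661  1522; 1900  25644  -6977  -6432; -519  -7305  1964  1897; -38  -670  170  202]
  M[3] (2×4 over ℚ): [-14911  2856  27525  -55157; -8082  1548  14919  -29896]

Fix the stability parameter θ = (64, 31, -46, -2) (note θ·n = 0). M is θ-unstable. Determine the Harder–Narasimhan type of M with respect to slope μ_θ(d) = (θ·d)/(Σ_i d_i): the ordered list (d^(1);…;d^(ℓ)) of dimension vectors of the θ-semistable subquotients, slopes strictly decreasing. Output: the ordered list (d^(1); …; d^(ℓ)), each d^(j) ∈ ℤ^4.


Interval decomposition of M: I[1,4], I[2,3]^2, I[2,4].
HN type (ℓ=3): μ^(1)=47/4; μ^(2)=-2; μ^(3)=-15/2

((1, 1, 1, 1); (0, 0, 0, 1); (0, 3, 3, 0))


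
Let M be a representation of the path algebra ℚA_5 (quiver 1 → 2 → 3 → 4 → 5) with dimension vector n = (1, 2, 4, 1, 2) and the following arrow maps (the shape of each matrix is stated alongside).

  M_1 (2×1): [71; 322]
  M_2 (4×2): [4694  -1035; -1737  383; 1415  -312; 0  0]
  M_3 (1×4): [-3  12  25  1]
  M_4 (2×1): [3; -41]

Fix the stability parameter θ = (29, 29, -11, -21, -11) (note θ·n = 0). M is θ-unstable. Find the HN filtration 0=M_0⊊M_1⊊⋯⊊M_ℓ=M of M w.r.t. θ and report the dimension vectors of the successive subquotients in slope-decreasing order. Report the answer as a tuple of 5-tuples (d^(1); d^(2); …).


Interval decomposition of M: I[1,5], I[2,3], I[3,3]^2, I[5,5].
HN type (ℓ=3): μ^(1)=9; μ^(2)=3; μ^(3)=-11

((0, 1, 1, 0, 0); (1, 1, 1, 1, 1); (0, 0, 2, 0, 1))


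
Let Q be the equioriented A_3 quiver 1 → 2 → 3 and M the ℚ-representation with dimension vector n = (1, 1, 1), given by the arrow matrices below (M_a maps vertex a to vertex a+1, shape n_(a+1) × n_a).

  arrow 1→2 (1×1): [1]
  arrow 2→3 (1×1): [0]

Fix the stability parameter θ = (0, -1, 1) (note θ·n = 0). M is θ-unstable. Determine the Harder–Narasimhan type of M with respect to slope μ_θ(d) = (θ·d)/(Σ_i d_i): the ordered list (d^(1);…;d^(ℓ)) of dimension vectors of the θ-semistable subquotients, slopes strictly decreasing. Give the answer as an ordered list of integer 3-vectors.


Barcode: M ≅ I[1,2], I[3,3]. HN layers by μ_θ (2 steps, strictly decreasing):
  μ^(1)=1; μ^(2)=-1/2

((0, 0, 1); (1, 1, 0))


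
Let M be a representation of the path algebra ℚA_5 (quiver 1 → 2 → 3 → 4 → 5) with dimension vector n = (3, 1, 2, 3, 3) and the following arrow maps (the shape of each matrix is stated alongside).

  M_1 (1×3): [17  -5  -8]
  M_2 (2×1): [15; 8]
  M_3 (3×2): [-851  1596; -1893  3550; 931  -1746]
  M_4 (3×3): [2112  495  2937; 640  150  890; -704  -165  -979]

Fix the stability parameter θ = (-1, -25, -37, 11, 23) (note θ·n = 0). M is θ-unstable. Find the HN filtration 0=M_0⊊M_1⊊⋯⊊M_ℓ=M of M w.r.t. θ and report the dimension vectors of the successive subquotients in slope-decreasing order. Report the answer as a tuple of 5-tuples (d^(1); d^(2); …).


Via rank(M_{q-1}∘⋯∘M_p): M ≅ I[1,1]^2, I[1,4], I[3,4], I[4,5], I[5,5]^2.
μ_θ-semistable layers: μ^(1)=23; μ^(2)=11; μ^(3)=-1; μ^(4)=-21; μ^(5)=-37

((0, 0, 0, 0, 3); (0, 0, 0, 3, 0); (2, 0, 0, 0, 0); (1, 1, 1, 0, 0); (0, 0, 1, 0, 0))


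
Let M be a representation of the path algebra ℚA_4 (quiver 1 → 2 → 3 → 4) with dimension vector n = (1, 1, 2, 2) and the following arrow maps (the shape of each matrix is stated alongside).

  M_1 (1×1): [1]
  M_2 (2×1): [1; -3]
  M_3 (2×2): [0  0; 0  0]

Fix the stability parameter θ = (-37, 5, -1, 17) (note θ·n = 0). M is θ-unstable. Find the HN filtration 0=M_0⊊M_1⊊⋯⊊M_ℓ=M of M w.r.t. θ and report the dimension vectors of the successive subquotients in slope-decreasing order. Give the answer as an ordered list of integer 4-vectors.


Via rank(M_{q-1}∘⋯∘M_p): M ≅ I[1,3], I[3,3], I[4,4]^2.
μ_θ-semistable layers: μ^(1)=17; μ^(2)=2; μ^(3)=-1; μ^(4)=-37

((0, 0, 0, 2); (0, 1, 1, 0); (0, 0, 1, 0); (1, 0, 0, 0))


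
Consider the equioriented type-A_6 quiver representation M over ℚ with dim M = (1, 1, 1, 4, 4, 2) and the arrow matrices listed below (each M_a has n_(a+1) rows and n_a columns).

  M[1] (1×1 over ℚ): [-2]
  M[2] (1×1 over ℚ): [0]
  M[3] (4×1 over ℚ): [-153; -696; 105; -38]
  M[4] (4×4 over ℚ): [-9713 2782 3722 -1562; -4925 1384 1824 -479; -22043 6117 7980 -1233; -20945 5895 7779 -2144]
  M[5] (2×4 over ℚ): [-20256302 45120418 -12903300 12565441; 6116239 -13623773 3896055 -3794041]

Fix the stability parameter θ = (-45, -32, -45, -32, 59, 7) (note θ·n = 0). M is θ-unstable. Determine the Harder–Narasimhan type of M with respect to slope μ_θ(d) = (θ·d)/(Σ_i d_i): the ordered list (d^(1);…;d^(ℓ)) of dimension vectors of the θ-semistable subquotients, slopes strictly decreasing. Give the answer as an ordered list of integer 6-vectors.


Barcode: M ≅ I[1,2], I[3,6], I[4,5]^2, I[4,6]. HN layers by μ_θ (4 steps, strictly decreasing):
  μ^(1)=59; μ^(2)=33; μ^(3)=-32; μ^(4)=-45

((0, 0, 0, 0, 2, 0); (0, 0, 0, 0, 2, 2); (0, 1, 0, 4, 0, 0); (1, 0, 1, 0, 0, 0))


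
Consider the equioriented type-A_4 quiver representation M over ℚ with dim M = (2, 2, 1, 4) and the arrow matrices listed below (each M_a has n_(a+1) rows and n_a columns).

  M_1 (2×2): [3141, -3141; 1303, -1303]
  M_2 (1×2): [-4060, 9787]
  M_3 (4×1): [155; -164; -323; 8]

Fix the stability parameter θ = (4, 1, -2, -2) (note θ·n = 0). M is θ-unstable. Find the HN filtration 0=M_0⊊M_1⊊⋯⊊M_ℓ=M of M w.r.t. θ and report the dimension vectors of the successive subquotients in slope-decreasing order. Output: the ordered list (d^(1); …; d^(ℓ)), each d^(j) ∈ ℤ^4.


Barcode: M ≅ I[1,1], I[1,4], I[2,2], I[4,4]^3. HN layers by μ_θ (4 steps, strictly decreasing):
  μ^(1)=4; μ^(2)=1; μ^(3)=1/4; μ^(4)=-2

((1, 0, 0, 0); (0, 1, 0, 0); (1, 1, 1, 1); (0, 0, 0, 3))


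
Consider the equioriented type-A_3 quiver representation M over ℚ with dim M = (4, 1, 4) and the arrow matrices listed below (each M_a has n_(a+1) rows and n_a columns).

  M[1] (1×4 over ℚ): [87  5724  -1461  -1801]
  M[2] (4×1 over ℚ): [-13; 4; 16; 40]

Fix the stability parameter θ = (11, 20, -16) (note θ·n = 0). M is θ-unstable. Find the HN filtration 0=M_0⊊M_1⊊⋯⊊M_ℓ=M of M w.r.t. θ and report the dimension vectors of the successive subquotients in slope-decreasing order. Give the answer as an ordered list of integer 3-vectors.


Interval decomposition of M: I[1,1]^3, I[1,3], I[3,3]^3.
HN type (ℓ=3): μ^(1)=11; μ^(2)=5; μ^(3)=-16

((3, 0, 0); (1, 1, 1); (0, 0, 3))


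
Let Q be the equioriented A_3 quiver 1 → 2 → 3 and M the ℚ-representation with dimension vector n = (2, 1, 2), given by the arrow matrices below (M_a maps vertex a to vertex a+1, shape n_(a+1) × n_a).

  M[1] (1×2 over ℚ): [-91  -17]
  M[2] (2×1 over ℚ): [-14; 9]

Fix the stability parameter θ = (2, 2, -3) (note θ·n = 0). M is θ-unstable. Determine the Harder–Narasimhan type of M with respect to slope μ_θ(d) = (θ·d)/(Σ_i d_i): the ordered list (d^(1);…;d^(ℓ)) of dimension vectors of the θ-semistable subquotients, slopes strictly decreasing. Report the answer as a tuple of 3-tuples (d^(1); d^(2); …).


Barcode: M ≅ I[1,1], I[1,3], I[3,3]. HN layers by μ_θ (3 steps, strictly decreasing):
  μ^(1)=2; μ^(2)=1/3; μ^(3)=-3

((1, 0, 0); (1, 1, 1); (0, 0, 1))


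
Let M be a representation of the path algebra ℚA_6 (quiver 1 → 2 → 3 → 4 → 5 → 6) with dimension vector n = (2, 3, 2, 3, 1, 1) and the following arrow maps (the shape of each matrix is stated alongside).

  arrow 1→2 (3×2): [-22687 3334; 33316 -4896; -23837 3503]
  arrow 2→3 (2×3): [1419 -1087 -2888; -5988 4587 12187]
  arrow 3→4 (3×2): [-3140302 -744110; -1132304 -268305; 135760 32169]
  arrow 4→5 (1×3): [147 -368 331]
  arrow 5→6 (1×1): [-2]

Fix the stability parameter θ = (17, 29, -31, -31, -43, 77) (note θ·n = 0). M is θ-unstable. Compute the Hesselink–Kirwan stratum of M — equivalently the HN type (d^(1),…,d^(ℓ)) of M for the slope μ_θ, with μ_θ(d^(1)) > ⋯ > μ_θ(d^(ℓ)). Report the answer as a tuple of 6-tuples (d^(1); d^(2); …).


Via rank(M_{q-1}∘⋯∘M_p): M ≅ I[1,4], I[1,6], I[2,2], I[4,4].
μ_θ-semistable layers: μ^(1)=77; μ^(2)=29; μ^(3)=-4; μ^(4)=-59/5; μ^(5)=-31

((0, 0, 0, 0, 0, 1); (0, 1, 0, 0, 0, 0); (1, 1, 1, 1, 0, 0); (1, 1, 1, 1, 1, 0); (0, 0, 0, 1, 0, 0))


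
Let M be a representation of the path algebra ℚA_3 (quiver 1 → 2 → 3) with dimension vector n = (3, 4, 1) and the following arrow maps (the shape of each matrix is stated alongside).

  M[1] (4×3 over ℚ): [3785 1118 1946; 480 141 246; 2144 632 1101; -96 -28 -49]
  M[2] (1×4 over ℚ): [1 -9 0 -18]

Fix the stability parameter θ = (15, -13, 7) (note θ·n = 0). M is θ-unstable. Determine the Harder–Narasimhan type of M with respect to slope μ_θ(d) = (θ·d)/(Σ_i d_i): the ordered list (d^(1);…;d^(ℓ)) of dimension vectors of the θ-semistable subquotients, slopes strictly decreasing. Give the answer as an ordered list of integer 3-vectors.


Via rank(M_{q-1}∘⋯∘M_p): M ≅ I[1,2]^2, I[1,3], I[2,2].
μ_θ-semistable layers: μ^(1)=7; μ^(2)=1; μ^(3)=-13

((0, 0, 1); (3, 3, 0); (0, 1, 0))


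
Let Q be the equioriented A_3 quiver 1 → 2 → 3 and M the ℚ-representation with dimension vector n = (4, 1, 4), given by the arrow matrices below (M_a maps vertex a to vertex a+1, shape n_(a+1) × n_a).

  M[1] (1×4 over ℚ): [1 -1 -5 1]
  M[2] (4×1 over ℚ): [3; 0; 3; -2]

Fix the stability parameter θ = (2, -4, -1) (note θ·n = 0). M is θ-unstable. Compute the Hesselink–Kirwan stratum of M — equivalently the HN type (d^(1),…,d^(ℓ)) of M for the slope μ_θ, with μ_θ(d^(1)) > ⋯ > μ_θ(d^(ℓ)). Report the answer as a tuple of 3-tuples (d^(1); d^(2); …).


Barcode: M ≅ I[1,1]^3, I[1,3], I[3,3]^3. HN layers by μ_θ (2 steps, strictly decreasing):
  μ^(1)=2; μ^(2)=-1

((3, 0, 0); (1, 1, 4))


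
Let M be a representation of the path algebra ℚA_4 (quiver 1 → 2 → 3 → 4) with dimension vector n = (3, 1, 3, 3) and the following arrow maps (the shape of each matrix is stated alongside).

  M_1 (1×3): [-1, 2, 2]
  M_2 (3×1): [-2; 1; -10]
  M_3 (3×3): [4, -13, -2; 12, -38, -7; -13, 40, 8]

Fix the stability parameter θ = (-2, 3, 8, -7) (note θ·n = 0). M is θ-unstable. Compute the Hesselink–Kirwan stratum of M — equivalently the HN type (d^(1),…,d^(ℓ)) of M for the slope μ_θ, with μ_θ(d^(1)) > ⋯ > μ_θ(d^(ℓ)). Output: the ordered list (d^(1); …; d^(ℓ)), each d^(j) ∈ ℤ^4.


Barcode: M ≅ I[1,1]^2, I[1,4], I[3,4]^2. HN layers by μ_θ (3 steps, strictly decreasing):
  μ^(1)=4/3; μ^(2)=1/2; μ^(3)=-2

((0, 1, 1, 1); (0, 0, 2, 2); (3, 0, 0, 0))


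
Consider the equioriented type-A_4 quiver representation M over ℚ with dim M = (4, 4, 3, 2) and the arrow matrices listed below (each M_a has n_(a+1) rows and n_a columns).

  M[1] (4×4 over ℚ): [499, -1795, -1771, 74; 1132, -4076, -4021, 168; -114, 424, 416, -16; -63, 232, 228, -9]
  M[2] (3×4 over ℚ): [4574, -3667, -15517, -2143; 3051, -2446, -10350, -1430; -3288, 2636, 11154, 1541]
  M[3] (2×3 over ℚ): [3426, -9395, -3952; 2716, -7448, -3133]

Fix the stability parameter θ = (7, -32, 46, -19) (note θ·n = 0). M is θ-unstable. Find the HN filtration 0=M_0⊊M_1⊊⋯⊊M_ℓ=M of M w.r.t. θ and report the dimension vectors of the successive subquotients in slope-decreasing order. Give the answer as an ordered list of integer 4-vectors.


Barcode: M ≅ I[1,2], I[1,3], I[1,4]^2. HN layers by μ_θ (3 steps, strictly decreasing):
  μ^(1)=46; μ^(2)=27/2; μ^(3)=-25/2

((0, 0, 1, 0); (0, 0, 2, 2); (4, 4, 0, 0))


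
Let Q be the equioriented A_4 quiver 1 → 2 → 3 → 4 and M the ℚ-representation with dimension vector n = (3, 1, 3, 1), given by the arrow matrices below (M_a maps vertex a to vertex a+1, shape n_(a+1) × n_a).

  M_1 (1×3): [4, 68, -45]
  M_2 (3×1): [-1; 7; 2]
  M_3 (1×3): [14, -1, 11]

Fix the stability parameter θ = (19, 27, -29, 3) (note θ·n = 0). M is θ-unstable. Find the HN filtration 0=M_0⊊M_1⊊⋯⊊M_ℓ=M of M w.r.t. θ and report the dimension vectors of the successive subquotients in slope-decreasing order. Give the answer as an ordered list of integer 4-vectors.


Barcode: M ≅ I[1,1]^2, I[1,4], I[3,3]^2. HN layers by μ_θ (3 steps, strictly decreasing):
  μ^(1)=19; μ^(2)=5; μ^(3)=-29

((2, 0, 0, 0); (1, 1, 1, 1); (0, 0, 2, 0))


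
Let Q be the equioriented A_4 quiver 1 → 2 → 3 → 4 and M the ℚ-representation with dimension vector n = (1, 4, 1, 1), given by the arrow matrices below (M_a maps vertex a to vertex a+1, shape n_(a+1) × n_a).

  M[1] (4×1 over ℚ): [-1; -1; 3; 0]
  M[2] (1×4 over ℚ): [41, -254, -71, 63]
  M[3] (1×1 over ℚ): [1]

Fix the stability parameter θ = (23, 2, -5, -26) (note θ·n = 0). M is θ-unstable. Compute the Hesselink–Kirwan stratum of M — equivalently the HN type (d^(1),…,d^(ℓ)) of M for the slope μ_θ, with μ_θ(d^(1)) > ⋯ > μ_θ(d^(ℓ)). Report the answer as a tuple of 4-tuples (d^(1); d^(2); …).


Interval decomposition of M: I[1,2], I[2,2]^2, I[2,4].
HN type (ℓ=3): μ^(1)=25/2; μ^(2)=2; μ^(3)=-29/3

((1, 1, 0, 0); (0, 2, 0, 0); (0, 1, 1, 1))


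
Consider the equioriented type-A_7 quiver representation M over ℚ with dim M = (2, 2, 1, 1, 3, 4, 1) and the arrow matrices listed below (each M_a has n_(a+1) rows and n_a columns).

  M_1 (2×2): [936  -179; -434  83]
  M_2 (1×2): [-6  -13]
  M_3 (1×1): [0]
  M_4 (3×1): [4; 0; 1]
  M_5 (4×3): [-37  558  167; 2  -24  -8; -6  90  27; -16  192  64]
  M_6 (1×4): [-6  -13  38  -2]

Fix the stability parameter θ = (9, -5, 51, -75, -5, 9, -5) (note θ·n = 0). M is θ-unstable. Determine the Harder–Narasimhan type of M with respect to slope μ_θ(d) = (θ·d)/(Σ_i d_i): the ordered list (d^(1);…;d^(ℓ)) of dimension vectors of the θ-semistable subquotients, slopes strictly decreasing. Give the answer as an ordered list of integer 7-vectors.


Via rank(M_{q-1}∘⋯∘M_p): M ≅ I[1,2], I[1,3], I[4,6], I[5,5], I[5,6], I[6,6], I[6,7].
μ_θ-semistable layers: μ^(1)=51; μ^(2)=9; μ^(3)=2; μ^(4)=-5; μ^(5)=-75

((0, 0, 1, 0, 0, 0, 0); (0, 0, 0, 0, 0, 3, 0); (2, 2, 0, 0, 0, 1, 1); (0, 0, 0, 0, 3, 0, 0); (0, 0, 0, 1, 0, 0, 0))


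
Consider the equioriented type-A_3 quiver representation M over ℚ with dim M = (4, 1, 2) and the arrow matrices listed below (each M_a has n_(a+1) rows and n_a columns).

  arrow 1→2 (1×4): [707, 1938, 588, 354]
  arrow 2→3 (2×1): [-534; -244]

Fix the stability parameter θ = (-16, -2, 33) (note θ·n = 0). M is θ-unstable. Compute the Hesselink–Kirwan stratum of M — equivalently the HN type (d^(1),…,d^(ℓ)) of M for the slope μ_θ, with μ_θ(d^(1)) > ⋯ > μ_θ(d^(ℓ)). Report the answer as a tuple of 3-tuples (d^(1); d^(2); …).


Interval decomposition of M: I[1,1]^3, I[1,3], I[3,3].
HN type (ℓ=3): μ^(1)=33; μ^(2)=-2; μ^(3)=-16

((0, 0, 2); (0, 1, 0); (4, 0, 0))


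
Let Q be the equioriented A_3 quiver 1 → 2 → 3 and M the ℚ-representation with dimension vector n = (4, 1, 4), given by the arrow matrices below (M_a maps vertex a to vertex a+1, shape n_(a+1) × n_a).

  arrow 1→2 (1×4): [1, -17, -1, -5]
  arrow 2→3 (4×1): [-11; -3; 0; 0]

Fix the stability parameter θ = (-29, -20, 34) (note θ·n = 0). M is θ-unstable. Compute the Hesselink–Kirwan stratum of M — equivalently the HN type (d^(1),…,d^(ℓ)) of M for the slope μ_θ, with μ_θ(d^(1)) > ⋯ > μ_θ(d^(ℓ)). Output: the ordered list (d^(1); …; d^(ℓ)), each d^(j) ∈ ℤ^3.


Via rank(M_{q-1}∘⋯∘M_p): M ≅ I[1,1]^3, I[1,3], I[3,3]^3.
μ_θ-semistable layers: μ^(1)=34; μ^(2)=-20; μ^(3)=-29

((0, 0, 4); (0, 1, 0); (4, 0, 0))


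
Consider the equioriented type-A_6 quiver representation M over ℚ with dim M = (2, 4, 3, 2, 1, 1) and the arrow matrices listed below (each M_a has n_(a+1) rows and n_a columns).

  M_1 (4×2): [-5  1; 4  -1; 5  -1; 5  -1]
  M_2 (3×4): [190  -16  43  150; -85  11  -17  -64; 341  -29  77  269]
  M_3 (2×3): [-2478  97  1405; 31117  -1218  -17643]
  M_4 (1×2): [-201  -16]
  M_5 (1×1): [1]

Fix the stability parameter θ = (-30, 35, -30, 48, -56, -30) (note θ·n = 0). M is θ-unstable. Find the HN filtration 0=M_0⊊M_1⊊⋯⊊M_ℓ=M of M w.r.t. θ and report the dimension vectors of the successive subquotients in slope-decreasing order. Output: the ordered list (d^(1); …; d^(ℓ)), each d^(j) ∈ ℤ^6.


Barcode: M ≅ I[1,4], I[1,6], I[2,2], I[2,3]. HN layers by μ_θ (5 steps, strictly decreasing):
  μ^(1)=48; μ^(2)=35; μ^(3)=5/2; μ^(4)=-33/5; μ^(5)=-30

((0, 0, 0, 1, 0, 0); (0, 1, 0, 0, 0, 0); (0, 2, 2, 0, 0, 0); (0, 1, 1, 1, 1, 1); (2, 0, 0, 0, 0, 0))


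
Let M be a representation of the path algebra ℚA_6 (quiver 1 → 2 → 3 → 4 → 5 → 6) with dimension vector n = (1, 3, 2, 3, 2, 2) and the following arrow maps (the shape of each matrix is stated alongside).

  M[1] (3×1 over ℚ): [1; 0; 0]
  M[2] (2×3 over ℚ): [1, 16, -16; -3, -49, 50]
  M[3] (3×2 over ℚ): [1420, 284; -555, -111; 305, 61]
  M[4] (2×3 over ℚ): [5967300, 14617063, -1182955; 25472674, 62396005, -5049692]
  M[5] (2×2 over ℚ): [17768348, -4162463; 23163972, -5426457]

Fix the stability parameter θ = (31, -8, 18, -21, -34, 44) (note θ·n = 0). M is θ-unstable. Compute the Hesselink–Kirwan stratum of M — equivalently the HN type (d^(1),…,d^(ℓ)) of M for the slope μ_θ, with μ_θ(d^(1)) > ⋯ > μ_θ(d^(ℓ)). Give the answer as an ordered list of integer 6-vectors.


Barcode: M ≅ I[1,6], I[2,2], I[2,3], I[4,4], I[4,5], I[6,6]. HN layers by μ_θ (6 steps, strictly decreasing):
  μ^(1)=44; μ^(2)=18; μ^(3)=-14/5; μ^(4)=-8; μ^(5)=-21; μ^(6)=-55/2

((0, 0, 0, 0, 0, 2); (0, 0, 1, 0, 0, 0); (1, 1, 1, 1, 1, 0); (0, 2, 0, 0, 0, 0); (0, 0, 0, 1, 0, 0); (0, 0, 0, 1, 1, 0))


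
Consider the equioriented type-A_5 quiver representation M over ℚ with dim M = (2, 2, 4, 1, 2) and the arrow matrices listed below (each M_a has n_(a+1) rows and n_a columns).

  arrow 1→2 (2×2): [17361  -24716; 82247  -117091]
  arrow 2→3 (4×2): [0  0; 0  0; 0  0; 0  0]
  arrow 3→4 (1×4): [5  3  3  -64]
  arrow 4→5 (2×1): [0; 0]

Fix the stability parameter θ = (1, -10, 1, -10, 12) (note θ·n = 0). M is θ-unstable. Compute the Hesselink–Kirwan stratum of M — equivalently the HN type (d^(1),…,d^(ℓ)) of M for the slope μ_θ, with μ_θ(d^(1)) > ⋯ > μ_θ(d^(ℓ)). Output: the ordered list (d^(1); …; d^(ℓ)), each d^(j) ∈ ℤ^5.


Via rank(M_{q-1}∘⋯∘M_p): M ≅ I[1,2]^2, I[3,3]^3, I[3,4], I[5,5]^2.
μ_θ-semistable layers: μ^(1)=12; μ^(2)=1; μ^(3)=-9/2

((0, 0, 0, 0, 2); (0, 0, 3, 0, 0); (2, 2, 1, 1, 0))


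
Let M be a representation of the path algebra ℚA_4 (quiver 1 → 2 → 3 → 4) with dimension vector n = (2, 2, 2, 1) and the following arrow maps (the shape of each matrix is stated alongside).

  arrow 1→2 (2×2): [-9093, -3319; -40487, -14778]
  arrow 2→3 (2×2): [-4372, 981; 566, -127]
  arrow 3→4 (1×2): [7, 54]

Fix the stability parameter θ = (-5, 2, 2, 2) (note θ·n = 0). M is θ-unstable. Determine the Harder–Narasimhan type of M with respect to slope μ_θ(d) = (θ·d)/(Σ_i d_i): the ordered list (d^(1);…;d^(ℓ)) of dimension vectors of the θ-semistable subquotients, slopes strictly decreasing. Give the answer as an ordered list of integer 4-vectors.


Interval decomposition of M: I[1,3], I[1,4].
HN type (ℓ=2): μ^(1)=2; μ^(2)=-5

((0, 2, 2, 1); (2, 0, 0, 0))


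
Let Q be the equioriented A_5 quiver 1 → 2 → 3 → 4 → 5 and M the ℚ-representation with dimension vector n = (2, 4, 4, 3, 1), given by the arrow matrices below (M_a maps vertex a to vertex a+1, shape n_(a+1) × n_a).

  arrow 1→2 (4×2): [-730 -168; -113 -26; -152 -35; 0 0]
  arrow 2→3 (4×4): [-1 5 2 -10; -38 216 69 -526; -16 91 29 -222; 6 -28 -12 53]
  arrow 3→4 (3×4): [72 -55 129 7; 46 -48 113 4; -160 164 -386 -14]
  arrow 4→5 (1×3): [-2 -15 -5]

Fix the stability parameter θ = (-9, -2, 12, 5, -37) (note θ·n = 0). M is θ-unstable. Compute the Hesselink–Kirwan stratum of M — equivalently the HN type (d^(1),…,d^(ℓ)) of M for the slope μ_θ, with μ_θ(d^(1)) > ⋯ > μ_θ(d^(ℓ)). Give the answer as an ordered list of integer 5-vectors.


Via rank(M_{q-1}∘⋯∘M_p): M ≅ I[1,4], I[1,5], I[2,3], I[2,4].
μ_θ-semistable layers: μ^(1)=12; μ^(2)=17/2; μ^(3)=-2; μ^(4)=-11/2; μ^(5)=-9

((0, 0, 1, 0, 0); (0, 0, 2, 2, 0); (0, 3, 0, 0, 0); (0, 1, 1, 1, 1); (2, 0, 0, 0, 0))
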